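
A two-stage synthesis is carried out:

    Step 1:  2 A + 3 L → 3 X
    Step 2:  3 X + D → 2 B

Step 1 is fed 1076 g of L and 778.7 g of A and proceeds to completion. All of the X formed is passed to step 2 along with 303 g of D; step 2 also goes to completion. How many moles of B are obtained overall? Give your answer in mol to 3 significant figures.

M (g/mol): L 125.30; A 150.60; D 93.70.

Step 1:
n(L) = 1076 / 125.30 = 8.587 mol
n(A) = 778.7 / 150.60 = 5.171 mol
n/ν → L: 2.862, A: 2.586; A is limiting.
n(X) produced = (3/2) × 5.171 = 7.757 mol
Step 2:
n(X) available = 7.757 mol
n(D) = 303.0 / 93.70 = 3.234 mol
n/ν → X: 2.586, D: 3.234; X is limiting.
n(B) = (2/3) × 7.757 = 5.171 mol

5.17 mol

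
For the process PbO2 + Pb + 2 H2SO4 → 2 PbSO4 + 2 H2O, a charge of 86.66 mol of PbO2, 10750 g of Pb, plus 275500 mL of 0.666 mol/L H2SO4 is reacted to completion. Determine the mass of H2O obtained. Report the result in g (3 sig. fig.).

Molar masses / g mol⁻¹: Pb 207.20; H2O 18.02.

n(PbO2) = 86.66 mol
n(Pb) = 10750 / 207.20 = 51.88 mol
n(H2SO4) = 0.666 × 275500/1000 = 183.5 mol
n/ν → PbO2: 86.66, Pb: 51.88, H2SO4: 91.75; Pb is limiting.
n(H2O) = (2/1) × 51.88 = 103.8 mol
mass = 103.8 × 18.02 = 1870 g

1870 g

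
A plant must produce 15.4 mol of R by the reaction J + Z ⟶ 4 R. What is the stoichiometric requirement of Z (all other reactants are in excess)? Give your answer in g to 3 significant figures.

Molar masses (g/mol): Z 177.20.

682 g

n(R) = 15.40 mol
n(Z) = (1/4) × 15.40 = 3.850 mol
mass = 3.850 × 177.20 = 682.2 g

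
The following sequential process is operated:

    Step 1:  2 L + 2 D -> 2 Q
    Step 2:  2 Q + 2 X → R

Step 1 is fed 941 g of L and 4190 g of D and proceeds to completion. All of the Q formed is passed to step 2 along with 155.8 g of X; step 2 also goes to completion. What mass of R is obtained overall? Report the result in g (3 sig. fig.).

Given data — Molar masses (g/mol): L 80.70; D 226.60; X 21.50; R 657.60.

Step 1:
n(L) = 941.0 / 80.70 = 11.66 mol
n(D) = 4190 / 226.60 = 18.49 mol
n/ν for L = 11.66/2 = 5.830
n/ν for D = 18.49/2 = 9.245
Smallest n/ν is L → limiting reagent.
n(Q) produced = (2/2) × 11.66 = 11.66 mol
Step 2:
n(Q) available = 11.66 mol
n(X) = 155.8 / 21.50 = 7.247 mol
n/ν for Q = 11.66/2 = 5.830
n/ν for X = 7.247/2 = 3.624
Smallest n/ν is X → limiting reagent.
n(R) = (1/2) × 7.247 = 3.624 mol
mass = 3.624 × 657.60 = 2383 g

2380 g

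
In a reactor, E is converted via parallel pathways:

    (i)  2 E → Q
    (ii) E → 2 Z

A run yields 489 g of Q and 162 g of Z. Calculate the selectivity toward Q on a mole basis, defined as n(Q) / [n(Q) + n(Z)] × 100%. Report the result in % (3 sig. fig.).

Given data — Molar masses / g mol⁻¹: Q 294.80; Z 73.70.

43.0 %

n(Q) = 489 / 294.80 = 1.659 mol
n(Z) = 162 / 73.70 = 2.198 mol
selectivity = 1.659/(1.659+2.198) × 100 = 43.01 %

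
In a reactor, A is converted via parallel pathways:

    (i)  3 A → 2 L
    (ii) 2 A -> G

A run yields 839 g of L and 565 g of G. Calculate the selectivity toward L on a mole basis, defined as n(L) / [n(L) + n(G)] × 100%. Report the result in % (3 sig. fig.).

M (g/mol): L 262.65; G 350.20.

66.4 %

n(L) = 839 / 262.65 = 3.194 mol
n(G) = 565 / 350.20 = 1.613 mol
selectivity = 3.194/(3.194+1.613) × 100 = 66.44 %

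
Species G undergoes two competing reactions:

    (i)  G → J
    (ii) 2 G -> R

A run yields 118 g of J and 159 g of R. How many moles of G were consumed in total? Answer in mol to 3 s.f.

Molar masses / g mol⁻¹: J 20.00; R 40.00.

13.9 mol

n(J) = 118 / 20.00 = 5.900 mol
n(R) = 159 / 40.00 = 3.975 mol
n(G) via (i) = (1/1)×5.900 = 5.900 mol
n(G) via (ii) = (2/1)×3.975 = 7.950 mol
total n(G) = 5.900 + 7.950 = 13.85 mol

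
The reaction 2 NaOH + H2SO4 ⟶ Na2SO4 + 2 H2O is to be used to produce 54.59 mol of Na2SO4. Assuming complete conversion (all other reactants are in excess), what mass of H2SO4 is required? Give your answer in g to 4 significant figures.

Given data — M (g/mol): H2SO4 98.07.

5354 g

n(Na2SO4) = 54.59 mol
n(H2SO4) = (1/1) × 54.59 = 54.59 mol
mass = 54.59 × 98.07 = 5354 g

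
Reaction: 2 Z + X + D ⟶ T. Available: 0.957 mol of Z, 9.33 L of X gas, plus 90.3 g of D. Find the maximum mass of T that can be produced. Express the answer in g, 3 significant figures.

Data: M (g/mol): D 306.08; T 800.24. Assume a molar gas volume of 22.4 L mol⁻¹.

236 g

n(Z) = 0.9570 mol
n(X) = 9.330 / 22.4 = 0.4165 mol
n(D) = 90.30 / 306.08 = 0.2950 mol
n/ν for Z = 0.9570/2 = 0.4785
n/ν for X = 0.4165/1 = 0.4165
n/ν for D = 0.2950/1 = 0.2950
Smallest n/ν is D → limiting reagent.
n(T) = (1/1) × 0.2950 = 0.2950 mol
mass = 0.2950 × 800.24 = 236.1 g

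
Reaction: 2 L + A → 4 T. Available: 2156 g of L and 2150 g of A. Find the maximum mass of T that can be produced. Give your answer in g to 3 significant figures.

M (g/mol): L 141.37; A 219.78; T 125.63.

n(L) = 2156 / 141.37 = 15.25 mol
n(A) = 2150 / 219.78 = 9.783 mol
n/ν → L: 7.625, A: 9.783; L is limiting.
n(T) = (4/2) × 15.25 = 30.50 mol
mass = 30.50 × 125.63 = 3832 g

3830 g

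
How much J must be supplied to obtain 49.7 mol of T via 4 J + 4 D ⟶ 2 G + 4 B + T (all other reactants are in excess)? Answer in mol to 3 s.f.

n(T) = 49.70 mol
n(J) = (4/1) × 49.70 = 198.8 mol

199 mol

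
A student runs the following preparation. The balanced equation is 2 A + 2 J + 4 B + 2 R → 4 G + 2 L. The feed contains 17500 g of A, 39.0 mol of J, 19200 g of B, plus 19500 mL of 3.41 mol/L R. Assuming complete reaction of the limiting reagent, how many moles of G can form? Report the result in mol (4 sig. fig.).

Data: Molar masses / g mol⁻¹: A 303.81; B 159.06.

78.00 mol

n(A) = 17500 / 303.81 = 57.60 mol
n(J) = 39.00 mol
n(B) = 19200 / 159.06 = 120.7 mol
n(R) = 3.41 × 19500/1000 = 66.50 mol
n/ν → A: 28.80, J: 19.50, B: 30.18, R: 33.25; J is limiting.
n(G) = (4/2) × 39.00 = 78.00 mol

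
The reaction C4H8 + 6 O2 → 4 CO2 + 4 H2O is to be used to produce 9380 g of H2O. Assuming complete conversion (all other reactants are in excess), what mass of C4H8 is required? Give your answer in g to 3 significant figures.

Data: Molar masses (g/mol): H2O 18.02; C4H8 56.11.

7300 g

n(H2O) = 9380 / 18.02 = 520.5 mol
n(C4H8) = (1/4) × 520.5 = 130.1 mol
mass = 130.1 × 56.11 = 7300 g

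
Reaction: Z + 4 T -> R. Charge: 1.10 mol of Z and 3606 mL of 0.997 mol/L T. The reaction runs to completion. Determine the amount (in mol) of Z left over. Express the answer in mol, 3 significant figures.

0.201 mol

n(Z) = 1.100 mol
n(T) = 0.997 × 3606/1000 = 3.595 mol
n/ν for Z = 1.100/1 = 1.100
n/ν for T = 3.595/4 = 0.8988
Smallest n/ν is T → limiting reagent.
Z consumed = (1/4) × 3.595 = 0.8988 mol
Z remaining = 1.100 − 0.8988 = 0.2012 mol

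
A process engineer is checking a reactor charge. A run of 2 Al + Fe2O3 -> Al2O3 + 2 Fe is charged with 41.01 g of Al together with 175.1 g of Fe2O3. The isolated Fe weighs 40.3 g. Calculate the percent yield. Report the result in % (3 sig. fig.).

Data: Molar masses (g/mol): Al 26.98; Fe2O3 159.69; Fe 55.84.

n(Al) = 41.01 / 26.98 = 1.520 mol
n(Fe2O3) = 175.1 / 159.69 = 1.096 mol
n/ν for Al = 1.520/2 = 0.7600
n/ν for Fe2O3 = 1.096/1 = 1.096
Smallest n/ν is Al → limiting reagent.
theoretical n(Fe) = (2/2) × 1.520 = 1.520 mol → 84.88 g
% yield = 40.3 / 84.88 × 100 = 47.48 %

47.5 %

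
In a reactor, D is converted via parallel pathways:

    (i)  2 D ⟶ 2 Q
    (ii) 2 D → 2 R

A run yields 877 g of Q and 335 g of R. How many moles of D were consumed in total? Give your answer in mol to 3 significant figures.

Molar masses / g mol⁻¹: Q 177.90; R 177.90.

6.81 mol

n(Q) = 877 / 177.90 = 4.930 mol
n(R) = 335 / 177.90 = 1.883 mol
n(D) via (i) = (2/2)×4.930 = 4.930 mol
n(D) via (ii) = (2/2)×1.883 = 1.883 mol
total n(D) = 4.930 + 1.883 = 6.813 mol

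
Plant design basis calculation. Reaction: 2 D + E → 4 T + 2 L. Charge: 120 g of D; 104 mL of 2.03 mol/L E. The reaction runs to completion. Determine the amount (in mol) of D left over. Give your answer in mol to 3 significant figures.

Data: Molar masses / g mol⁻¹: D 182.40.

n(D) = 120.0 / 182.40 = 0.6579 mol
n(E) = 2.03 × 104.0/1000 = 0.2111 mol
n/ν for D = 0.6579/2 = 0.3290
n/ν for E = 0.2111/1 = 0.2111
Smallest n/ν is E → limiting reagent.
D consumed = (2/1) × 0.2111 = 0.4222 mol
D remaining = 0.6579 − 0.4222 = 0.2357 mol

0.236 mol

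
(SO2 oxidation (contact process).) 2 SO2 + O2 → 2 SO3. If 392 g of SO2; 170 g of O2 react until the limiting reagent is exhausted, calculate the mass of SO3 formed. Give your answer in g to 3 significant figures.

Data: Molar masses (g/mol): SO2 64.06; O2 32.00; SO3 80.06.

n(SO2) = 392.0 / 64.06 = 6.119 mol
n(O2) = 170.0 / 32.00 = 5.313 mol
n/ν for SO2 = 6.119/2 = 3.060
n/ν for O2 = 5.313/1 = 5.313
Smallest n/ν is SO2 → limiting reagent.
n(SO3) = (2/2) × 6.119 = 6.119 mol
mass = 6.119 × 80.06 = 489.9 g

490 g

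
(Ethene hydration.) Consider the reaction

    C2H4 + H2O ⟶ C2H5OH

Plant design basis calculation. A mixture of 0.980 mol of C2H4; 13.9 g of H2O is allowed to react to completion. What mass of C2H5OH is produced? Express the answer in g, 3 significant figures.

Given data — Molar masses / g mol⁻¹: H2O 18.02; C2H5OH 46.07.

35.5 g

n(C2H4) = 0.9800 mol
n(H2O) = 13.90 / 18.02 = 0.7714 mol
n/ν for C2H4 = 0.9800/1 = 0.9800
n/ν for H2O = 0.7714/1 = 0.7714
Smallest n/ν is H2O → limiting reagent.
n(C2H5OH) = (1/1) × 0.7714 = 0.7714 mol
mass = 0.7714 × 46.07 = 35.54 g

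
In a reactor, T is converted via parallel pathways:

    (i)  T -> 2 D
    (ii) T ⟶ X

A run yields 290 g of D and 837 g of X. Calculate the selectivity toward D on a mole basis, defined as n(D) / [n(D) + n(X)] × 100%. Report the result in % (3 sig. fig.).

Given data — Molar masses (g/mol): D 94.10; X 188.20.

n(D) = 290 / 94.10 = 3.082 mol
n(X) = 837 / 188.20 = 4.447 mol
selectivity = 3.082/(3.082+4.447) × 100 = 40.94 %

40.9 %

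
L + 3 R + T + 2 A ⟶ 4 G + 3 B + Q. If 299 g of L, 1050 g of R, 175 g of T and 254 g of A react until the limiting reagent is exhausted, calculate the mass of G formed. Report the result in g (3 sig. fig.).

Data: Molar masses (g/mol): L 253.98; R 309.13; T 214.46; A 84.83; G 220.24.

719 g

n(L) = 299.0 / 253.98 = 1.177 mol
n(R) = 1050 / 309.13 = 3.397 mol
n(T) = 175.0 / 214.46 = 0.8160 mol
n(A) = 254.0 / 84.83 = 2.994 mol
n/ν → L: 1.177, R: 1.132, T: 0.8160, A: 1.497; T is limiting.
n(G) = (4/1) × 0.8160 = 3.264 mol
mass = 3.264 × 220.24 = 718.9 g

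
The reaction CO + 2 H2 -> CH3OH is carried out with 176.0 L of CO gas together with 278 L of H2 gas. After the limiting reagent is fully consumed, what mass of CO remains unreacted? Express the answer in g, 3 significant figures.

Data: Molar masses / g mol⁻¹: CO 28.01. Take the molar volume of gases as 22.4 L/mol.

46.3 g

n(CO) = 176.0 / 22.4 = 7.857 mol
n(H2) = 278.0 / 22.4 = 12.41 mol
n/ν for CO = 7.857/1 = 7.857
n/ν for H2 = 12.41/2 = 6.205
Smallest n/ν is H2 → limiting reagent.
CO consumed = (1/2) × 12.41 = 6.205 mol
CO remaining = 7.857 − 6.205 = 1.652 mol
mass = 1.652 × 28.01 = 46.27 g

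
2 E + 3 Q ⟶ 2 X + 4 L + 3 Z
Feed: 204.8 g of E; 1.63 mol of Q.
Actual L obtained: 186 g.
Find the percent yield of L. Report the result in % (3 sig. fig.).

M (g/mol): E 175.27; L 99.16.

n(E) = 204.8 / 175.27 = 1.168 mol
n(Q) = 1.630 mol
n/ν for E = 1.168/2 = 0.5840
n/ν for Q = 1.630/3 = 0.5433
Smallest n/ν is Q → limiting reagent.
theoretical n(L) = (4/3) × 1.630 = 2.173 mol → 215.5 g
% yield = 186 / 215.5 × 100 = 86.31 %

86.3 %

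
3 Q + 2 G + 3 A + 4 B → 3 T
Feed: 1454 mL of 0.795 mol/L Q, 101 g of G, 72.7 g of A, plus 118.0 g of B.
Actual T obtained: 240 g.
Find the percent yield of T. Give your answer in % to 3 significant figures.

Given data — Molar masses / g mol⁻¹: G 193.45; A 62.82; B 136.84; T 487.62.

n(Q) = 0.795 × 1454/1000 = 1.156 mol
n(G) = 101.0 / 193.45 = 0.5221 mol
n(A) = 72.70 / 62.82 = 1.157 mol
n(B) = 118.0 / 136.84 = 0.8623 mol
n/ν for Q = 1.156/3 = 0.3853
n/ν for G = 0.5221/2 = 0.2611
n/ν for A = 1.157/3 = 0.3857
n/ν for B = 0.8623/4 = 0.2156
Smallest n/ν is B → limiting reagent.
theoretical n(T) = (3/4) × 0.8623 = 0.6467 mol → 315.3 g
% yield = 240 / 315.3 × 100 = 76.12 %

76.1 %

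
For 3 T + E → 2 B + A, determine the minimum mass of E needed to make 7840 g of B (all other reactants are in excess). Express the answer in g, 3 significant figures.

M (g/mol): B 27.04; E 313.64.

n(B) = 7840 / 27.04 = 289.9 mol
n(E) = (1/2) × 289.9 = 145.0 mol
mass = 145.0 × 313.64 = 45480 g

45500 g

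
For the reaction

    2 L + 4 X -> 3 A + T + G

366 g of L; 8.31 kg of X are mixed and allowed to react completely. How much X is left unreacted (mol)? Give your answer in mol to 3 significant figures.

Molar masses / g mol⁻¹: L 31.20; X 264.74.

n(L) = 366.0 / 31.20 = 11.73 mol
n(X) = 8.310×1000 / 264.74 = 31.39 mol
n/ν → L: 5.865, X: 7.848; L is limiting.
X consumed = (4/2) × 11.73 = 23.46 mol
X remaining = 31.39 − 23.46 = 7.930 mol

7.93 mol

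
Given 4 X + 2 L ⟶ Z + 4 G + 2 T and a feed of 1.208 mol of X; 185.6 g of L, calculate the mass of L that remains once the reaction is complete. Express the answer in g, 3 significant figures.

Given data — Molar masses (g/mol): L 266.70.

n(X) = 1.208 mol
n(L) = 185.6 / 266.70 = 0.6959 mol
n/ν for X = 1.208/4 = 0.3020
n/ν for L = 0.6959/2 = 0.3480
Smallest n/ν is X → limiting reagent.
L consumed = (2/4) × 1.208 = 0.6040 mol
L remaining = 0.6959 − 0.6040 = 0.09190 mol
mass = 0.09190 × 266.70 = 24.51 g

24.5 g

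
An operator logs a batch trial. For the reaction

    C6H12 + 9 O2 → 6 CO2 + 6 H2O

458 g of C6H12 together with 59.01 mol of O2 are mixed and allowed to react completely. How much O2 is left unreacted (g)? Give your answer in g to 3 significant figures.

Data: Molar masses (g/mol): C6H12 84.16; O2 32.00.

n(C6H12) = 458.0 / 84.16 = 5.442 mol
n(O2) = 59.01 mol
n/ν for C6H12 = 5.442/1 = 5.442
n/ν for O2 = 59.01/9 = 6.557
Smallest n/ν is C6H12 → limiting reagent.
O2 consumed = (9/1) × 5.442 = 48.98 mol
O2 remaining = 59.01 − 48.98 = 10.03 mol
mass = 10.03 × 32.00 = 321.0 g

321 g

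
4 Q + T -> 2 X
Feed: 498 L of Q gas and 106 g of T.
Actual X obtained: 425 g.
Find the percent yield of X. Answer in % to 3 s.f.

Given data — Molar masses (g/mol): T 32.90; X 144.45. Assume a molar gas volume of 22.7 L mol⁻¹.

n(Q) = 498.0 / 22.7 = 21.94 mol
n(T) = 106.0 / 32.90 = 3.222 mol
n/ν for Q = 21.94/4 = 5.485
n/ν for T = 3.222/1 = 3.222
Smallest n/ν is T → limiting reagent.
theoretical n(X) = (2/1) × 3.222 = 6.444 mol → 930.8 g
% yield = 425 / 930.8 × 100 = 45.66 %

45.7 %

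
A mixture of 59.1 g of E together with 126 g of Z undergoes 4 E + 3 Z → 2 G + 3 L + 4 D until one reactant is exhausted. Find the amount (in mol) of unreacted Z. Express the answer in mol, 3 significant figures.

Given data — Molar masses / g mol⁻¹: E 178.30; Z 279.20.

0.203 mol

n(E) = 59.10 / 178.30 = 0.3315 mol
n(Z) = 126.0 / 279.20 = 0.4513 mol
n/ν for E = 0.3315/4 = 0.08288
n/ν for Z = 0.4513/3 = 0.1504
Smallest n/ν is E → limiting reagent.
Z consumed = (3/4) × 0.3315 = 0.2486 mol
Z remaining = 0.4513 − 0.2486 = 0.2027 mol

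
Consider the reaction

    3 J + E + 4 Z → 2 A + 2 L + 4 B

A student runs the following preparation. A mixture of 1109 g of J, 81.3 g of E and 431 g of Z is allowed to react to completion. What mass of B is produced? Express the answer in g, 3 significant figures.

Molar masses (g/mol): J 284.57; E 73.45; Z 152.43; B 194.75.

n(J) = 1109 / 284.57 = 3.897 mol
n(E) = 81.30 / 73.45 = 1.107 mol
n(Z) = 431.0 / 152.43 = 2.828 mol
n/ν → J: 1.299, E: 1.107, Z: 0.7070; Z is limiting.
n(B) = (4/4) × 2.828 = 2.828 mol
mass = 2.828 × 194.75 = 550.8 g

551 g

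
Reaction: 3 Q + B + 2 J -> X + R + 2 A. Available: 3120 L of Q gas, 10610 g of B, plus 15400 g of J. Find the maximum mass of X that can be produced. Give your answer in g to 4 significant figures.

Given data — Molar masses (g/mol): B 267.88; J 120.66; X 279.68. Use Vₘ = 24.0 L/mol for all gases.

n(Q) = 3120 / 24.0 = 130.0 mol
n(B) = 10610 / 267.88 = 39.61 mol
n(J) = 15400 / 120.66 = 127.6 mol
n/ν → Q: 43.33, B: 39.61, J: 63.80; B is limiting.
n(X) = (1/1) × 39.61 = 39.61 mol
mass = 39.61 × 279.68 = 11080 g

11080 g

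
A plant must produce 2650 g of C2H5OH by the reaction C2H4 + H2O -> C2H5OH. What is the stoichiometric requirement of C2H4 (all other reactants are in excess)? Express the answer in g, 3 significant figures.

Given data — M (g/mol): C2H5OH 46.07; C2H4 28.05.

1610 g

n(C2H5OH) = 2650 / 46.07 = 57.52 mol
n(C2H4) = (1/1) × 57.52 = 57.52 mol
mass = 57.52 × 28.05 = 1613 g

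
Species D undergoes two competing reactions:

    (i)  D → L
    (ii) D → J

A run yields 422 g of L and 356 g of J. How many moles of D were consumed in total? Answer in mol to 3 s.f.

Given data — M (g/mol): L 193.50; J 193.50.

4.02 mol

n(L) = 422 / 193.50 = 2.181 mol
n(J) = 356 / 193.50 = 1.840 mol
n(D) via (i) = (1/1)×2.181 = 2.181 mol
n(D) via (ii) = (1/1)×1.840 = 1.840 mol
total n(D) = 2.181 + 1.840 = 4.021 mol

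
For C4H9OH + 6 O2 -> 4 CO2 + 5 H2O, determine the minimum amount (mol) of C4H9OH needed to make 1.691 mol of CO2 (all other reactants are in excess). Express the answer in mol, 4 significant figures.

n(CO2) = 1.691 mol
n(C4H9OH) = (1/4) × 1.691 = 0.4228 mol

0.4228 mol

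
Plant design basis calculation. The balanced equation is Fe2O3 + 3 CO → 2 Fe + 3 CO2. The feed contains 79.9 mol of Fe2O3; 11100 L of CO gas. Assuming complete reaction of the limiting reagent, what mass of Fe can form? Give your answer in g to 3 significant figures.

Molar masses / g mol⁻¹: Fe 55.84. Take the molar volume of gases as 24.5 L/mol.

8920 g

n(Fe2O3) = 79.90 mol
n(CO) = 11100 / 24.5 = 453.1 mol
n/ν → Fe2O3: 79.90, CO: 151.0; Fe2O3 is limiting.
n(Fe) = (2/1) × 79.90 = 159.8 mol
mass = 159.8 × 55.84 = 8923 g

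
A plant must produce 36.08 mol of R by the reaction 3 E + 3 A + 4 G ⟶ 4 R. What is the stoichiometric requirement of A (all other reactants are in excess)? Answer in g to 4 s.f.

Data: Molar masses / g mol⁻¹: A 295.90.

n(R) = 36.08 mol
n(A) = (3/4) × 36.08 = 27.06 mol
mass = 27.06 × 295.90 = 8007 g

8007 g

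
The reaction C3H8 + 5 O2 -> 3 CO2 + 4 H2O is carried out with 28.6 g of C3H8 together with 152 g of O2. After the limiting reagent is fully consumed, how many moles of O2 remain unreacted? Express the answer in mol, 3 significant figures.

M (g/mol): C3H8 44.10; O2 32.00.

n(C3H8) = 28.60 / 44.10 = 0.6485 mol
n(O2) = 152.0 / 32.00 = 4.750 mol
n/ν → C3H8: 0.6485, O2: 0.9500; C3H8 is limiting.
O2 consumed = (5/1) × 0.6485 = 3.243 mol
O2 remaining = 4.750 − 3.243 = 1.507 mol

1.51 mol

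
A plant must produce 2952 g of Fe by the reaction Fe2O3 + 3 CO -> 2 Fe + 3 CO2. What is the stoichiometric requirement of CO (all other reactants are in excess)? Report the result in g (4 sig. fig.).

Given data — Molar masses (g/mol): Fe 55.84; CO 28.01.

2221 g

n(Fe) = 2952 / 55.84 = 52.87 mol
n(CO) = (3/2) × 52.87 = 79.31 mol
mass = 79.31 × 28.01 = 2221 g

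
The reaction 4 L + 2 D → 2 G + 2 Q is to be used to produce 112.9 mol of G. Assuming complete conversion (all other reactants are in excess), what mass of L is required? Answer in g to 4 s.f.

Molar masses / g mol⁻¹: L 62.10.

n(G) = 112.9 mol
n(L) = (4/2) × 112.9 = 225.8 mol
mass = 225.8 × 62.10 = 14020 g

14020 g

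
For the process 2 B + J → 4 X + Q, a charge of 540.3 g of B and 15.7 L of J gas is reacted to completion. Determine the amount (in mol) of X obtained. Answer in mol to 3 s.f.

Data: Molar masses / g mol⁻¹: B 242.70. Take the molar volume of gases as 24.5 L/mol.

2.56 mol

n(B) = 540.3 / 242.70 = 2.226 mol
n(J) = 15.70 / 24.5 = 0.6408 mol
n/ν for B = 2.226/2 = 1.113
n/ν for J = 0.6408/1 = 0.6408
Smallest n/ν is J → limiting reagent.
n(X) = (4/1) × 0.6408 = 2.563 mol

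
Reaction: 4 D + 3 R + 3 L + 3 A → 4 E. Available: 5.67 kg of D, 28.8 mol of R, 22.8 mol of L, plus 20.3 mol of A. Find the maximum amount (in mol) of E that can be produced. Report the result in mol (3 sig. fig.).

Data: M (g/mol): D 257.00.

22.1 mol

n(D) = 5.670×1000 / 257.00 = 22.06 mol
n(R) = 28.80 mol
n(L) = 22.80 mol
n(A) = 20.30 mol
n/ν for D = 22.06/4 = 5.515
n/ν for R = 28.80/3 = 9.600
n/ν for L = 22.80/3 = 7.600
n/ν for A = 20.30/3 = 6.767
Smallest n/ν is D → limiting reagent.
n(E) = (4/4) × 22.06 = 22.06 mol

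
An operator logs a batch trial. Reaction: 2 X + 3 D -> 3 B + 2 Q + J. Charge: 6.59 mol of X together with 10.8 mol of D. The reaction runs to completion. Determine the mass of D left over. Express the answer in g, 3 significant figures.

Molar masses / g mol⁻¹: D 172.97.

158 g

n(X) = 6.590 mol
n(D) = 10.80 mol
n/ν → X: 3.295, D: 3.600; X is limiting.
D consumed = (3/2) × 6.590 = 9.885 mol
D remaining = 10.80 − 9.885 = 0.9150 mol
mass = 0.9150 × 172.97 = 158.3 g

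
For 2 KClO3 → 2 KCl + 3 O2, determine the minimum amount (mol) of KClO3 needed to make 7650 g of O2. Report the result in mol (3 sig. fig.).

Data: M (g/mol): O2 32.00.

159 mol

n(O2) = 7650 / 32.00 = 239.1 mol
n(KClO3) = (2/3) × 239.1 = 159.4 mol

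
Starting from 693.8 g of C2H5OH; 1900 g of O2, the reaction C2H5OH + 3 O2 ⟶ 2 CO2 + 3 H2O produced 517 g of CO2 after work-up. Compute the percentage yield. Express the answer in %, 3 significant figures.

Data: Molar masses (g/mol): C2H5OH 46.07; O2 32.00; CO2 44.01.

n(C2H5OH) = 693.8 / 46.07 = 15.06 mol
n(O2) = 1900 / 32.00 = 59.38 mol
n/ν for C2H5OH = 15.06/1 = 15.06
n/ν for O2 = 59.38/3 = 19.79
Smallest n/ν is C2H5OH → limiting reagent.
theoretical n(CO2) = (2/1) × 15.06 = 30.12 mol → 1326 g
% yield = 517 / 1326 × 100 = 38.99 %

39.0 %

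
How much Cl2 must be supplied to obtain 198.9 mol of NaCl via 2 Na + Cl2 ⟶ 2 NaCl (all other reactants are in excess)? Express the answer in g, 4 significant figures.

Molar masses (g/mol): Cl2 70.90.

n(NaCl) = 198.9 mol
n(Cl2) = (1/2) × 198.9 = 99.45 mol
mass = 99.45 × 70.90 = 7051 g

7051 g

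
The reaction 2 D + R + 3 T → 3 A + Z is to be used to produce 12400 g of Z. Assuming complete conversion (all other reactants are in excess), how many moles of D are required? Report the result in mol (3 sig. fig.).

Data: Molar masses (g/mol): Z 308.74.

n(Z) = 12400 / 308.74 = 40.16 mol
n(D) = (2/1) × 40.16 = 80.32 mol

80.3 mol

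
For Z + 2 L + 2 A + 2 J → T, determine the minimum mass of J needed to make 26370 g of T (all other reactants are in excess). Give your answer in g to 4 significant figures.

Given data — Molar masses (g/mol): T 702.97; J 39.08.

2932 g

n(T) = 26370 / 702.97 = 37.51 mol
n(J) = (2/1) × 37.51 = 75.02 mol
mass = 75.02 × 39.08 = 2932 g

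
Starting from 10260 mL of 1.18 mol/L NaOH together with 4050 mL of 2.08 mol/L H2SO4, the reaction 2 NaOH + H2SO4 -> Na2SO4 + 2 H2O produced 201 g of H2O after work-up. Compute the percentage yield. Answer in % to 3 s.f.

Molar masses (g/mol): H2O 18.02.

92.1 %

n(NaOH) = 1.18 × 10260/1000 = 12.11 mol
n(H2SO4) = 2.08 × 4050/1000 = 8.424 mol
n/ν for NaOH = 12.11/2 = 6.055
n/ν for H2SO4 = 8.424/1 = 8.424
Smallest n/ν is NaOH → limiting reagent.
theoretical n(H2O) = (2/2) × 12.11 = 12.11 mol → 218.2 g
% yield = 201 / 218.2 × 100 = 92.12 %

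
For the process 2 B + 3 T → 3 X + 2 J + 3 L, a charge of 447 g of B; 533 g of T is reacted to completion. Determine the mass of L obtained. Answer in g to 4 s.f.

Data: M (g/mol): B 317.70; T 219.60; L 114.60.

n(B) = 447.0 / 317.70 = 1.407 mol
n(T) = 533.0 / 219.60 = 2.427 mol
n/ν for B = 1.407/2 = 0.7035
n/ν for T = 2.427/3 = 0.8090
Smallest n/ν is B → limiting reagent.
n(L) = (3/2) × 1.407 = 2.111 mol
mass = 2.111 × 114.60 = 241.9 g

241.9 g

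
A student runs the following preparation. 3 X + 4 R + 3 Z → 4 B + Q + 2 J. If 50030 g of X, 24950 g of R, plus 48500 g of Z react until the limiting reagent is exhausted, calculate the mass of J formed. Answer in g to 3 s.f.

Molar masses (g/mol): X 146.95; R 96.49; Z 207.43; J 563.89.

72900 g

n(X) = 50030 / 146.95 = 340.5 mol
n(R) = 24950 / 96.49 = 258.6 mol
n(Z) = 48500 / 207.43 = 233.8 mol
n/ν for X = 340.5/3 = 113.5
n/ν for R = 258.6/4 = 64.65
n/ν for Z = 233.8/3 = 77.93
Smallest n/ν is R → limiting reagent.
n(J) = (2/4) × 258.6 = 129.3 mol
mass = 129.3 × 563.89 = 72910 g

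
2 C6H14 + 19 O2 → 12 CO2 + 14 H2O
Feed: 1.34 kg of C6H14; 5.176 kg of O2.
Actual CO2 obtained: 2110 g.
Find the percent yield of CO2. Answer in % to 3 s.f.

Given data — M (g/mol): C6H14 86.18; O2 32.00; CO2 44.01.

n(C6H14) = 1.340×1000 / 86.18 = 15.55 mol
n(O2) = 5.176×1000 / 32.00 = 161.8 mol
n/ν for C6H14 = 15.55/2 = 7.775
n/ν for O2 = 161.8/19 = 8.516
Smallest n/ν is C6H14 → limiting reagent.
theoretical n(CO2) = (12/2) × 15.55 = 93.30 mol → 4106 g
% yield = 2110 / 4106 × 100 = 51.39 %

51.4 %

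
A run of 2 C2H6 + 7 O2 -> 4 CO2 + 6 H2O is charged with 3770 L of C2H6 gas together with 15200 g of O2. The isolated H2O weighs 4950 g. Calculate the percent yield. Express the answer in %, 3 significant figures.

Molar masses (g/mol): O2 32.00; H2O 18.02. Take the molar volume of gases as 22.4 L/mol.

67.5 %

n(C2H6) = 3770 / 22.4 = 168.3 mol
n(O2) = 15200 / 32.00 = 475.0 mol
n/ν for C2H6 = 168.3/2 = 84.15
n/ν for O2 = 475.0/7 = 67.86
Smallest n/ν is O2 → limiting reagent.
theoretical n(H2O) = (6/7) × 475.0 = 407.1 mol → 7336 g
% yield = 4950 / 7336 × 100 = 67.48 %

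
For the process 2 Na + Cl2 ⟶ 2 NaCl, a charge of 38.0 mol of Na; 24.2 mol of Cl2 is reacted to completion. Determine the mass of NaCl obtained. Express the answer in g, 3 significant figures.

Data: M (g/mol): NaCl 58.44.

2220 g

n(Na) = 38.00 mol
n(Cl2) = 24.20 mol
n/ν for Na = 38.00/2 = 19.00
n/ν for Cl2 = 24.20/1 = 24.20
Smallest n/ν is Na → limiting reagent.
n(NaCl) = (2/2) × 38.00 = 38.00 mol
mass = 38.00 × 58.44 = 2221 g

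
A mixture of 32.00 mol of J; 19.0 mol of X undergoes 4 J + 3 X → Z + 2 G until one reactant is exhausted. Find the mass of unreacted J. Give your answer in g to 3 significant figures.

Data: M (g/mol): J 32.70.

218 g

n(J) = 32.00 mol
n(X) = 19.00 mol
n/ν for J = 32.00/4 = 8.000
n/ν for X = 19.00/3 = 6.333
Smallest n/ν is X → limiting reagent.
J consumed = (4/3) × 19.00 = 25.33 mol
J remaining = 32.00 − 25.33 = 6.670 mol
mass = 6.670 × 32.70 = 218.1 g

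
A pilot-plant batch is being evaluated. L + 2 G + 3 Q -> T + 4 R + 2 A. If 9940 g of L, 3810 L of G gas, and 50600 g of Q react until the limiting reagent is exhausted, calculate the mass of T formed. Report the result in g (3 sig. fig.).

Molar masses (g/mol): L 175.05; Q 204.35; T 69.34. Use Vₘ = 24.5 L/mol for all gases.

n(L) = 9940 / 175.05 = 56.78 mol
n(G) = 3810 / 24.5 = 155.5 mol
n(Q) = 50600 / 204.35 = 247.6 mol
n/ν for L = 56.78/1 = 56.78
n/ν for G = 155.5/2 = 77.75
n/ν for Q = 247.6/3 = 82.53
Smallest n/ν is L → limiting reagent.
n(T) = (1/1) × 56.78 = 56.78 mol
mass = 56.78 × 69.34 = 3937 g

3940 g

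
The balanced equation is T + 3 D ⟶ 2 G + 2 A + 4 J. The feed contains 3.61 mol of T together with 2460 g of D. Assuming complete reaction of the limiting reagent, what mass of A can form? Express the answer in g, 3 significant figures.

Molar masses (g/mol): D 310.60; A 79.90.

422 g

n(T) = 3.610 mol
n(D) = 2460 / 310.60 = 7.920 mol
n/ν for T = 3.610/1 = 3.610
n/ν for D = 7.920/3 = 2.640
Smallest n/ν is D → limiting reagent.
n(A) = (2/3) × 7.920 = 5.280 mol
mass = 5.280 × 79.90 = 421.9 g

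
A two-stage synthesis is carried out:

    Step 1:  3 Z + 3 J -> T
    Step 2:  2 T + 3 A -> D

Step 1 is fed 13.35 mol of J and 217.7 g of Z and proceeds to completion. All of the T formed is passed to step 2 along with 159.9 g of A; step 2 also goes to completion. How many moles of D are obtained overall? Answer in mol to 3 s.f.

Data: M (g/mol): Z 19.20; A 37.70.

Step 1:
n(J) = 13.35 mol
n(Z) = 217.7 / 19.20 = 11.34 mol
n/ν for J = 13.35/3 = 4.450
n/ν for Z = 11.34/3 = 3.780
Smallest n/ν is Z → limiting reagent.
n(T) produced = (1/3) × 11.34 = 3.780 mol
Step 2:
n(T) available = 3.780 mol
n(A) = 159.9 / 37.70 = 4.241 mol
n/ν for T = 3.780/2 = 1.890
n/ν for A = 4.241/3 = 1.414
Smallest n/ν is A → limiting reagent.
n(D) = (1/3) × 4.241 = 1.414 mol

1.41 mol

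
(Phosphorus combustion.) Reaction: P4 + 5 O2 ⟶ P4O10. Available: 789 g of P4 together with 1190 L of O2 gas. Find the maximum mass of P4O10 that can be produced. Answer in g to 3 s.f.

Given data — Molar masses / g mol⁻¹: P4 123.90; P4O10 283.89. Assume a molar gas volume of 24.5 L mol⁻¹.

n(P4) = 789.0 / 123.90 = 6.368 mol
n(O2) = 1190 / 24.5 = 48.57 mol
n/ν for P4 = 6.368/1 = 6.368
n/ν for O2 = 48.57/5 = 9.714
Smallest n/ν is P4 → limiting reagent.
n(P4O10) = (1/1) × 6.368 = 6.368 mol
mass = 6.368 × 283.89 = 1808 g

1810 g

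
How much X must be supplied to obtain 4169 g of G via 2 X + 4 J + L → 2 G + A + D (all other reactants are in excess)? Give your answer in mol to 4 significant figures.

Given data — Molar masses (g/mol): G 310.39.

n(G) = 4169 / 310.39 = 13.43 mol
n(X) = (2/2) × 13.43 = 13.43 mol

13.43 mol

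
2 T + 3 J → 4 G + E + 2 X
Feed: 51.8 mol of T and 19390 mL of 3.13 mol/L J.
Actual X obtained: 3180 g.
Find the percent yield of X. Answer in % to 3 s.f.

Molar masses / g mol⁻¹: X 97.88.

80.3 %

n(T) = 51.80 mol
n(J) = 3.13 × 19390/1000 = 60.69 mol
n/ν for T = 51.80/2 = 25.90
n/ν for J = 60.69/3 = 20.23
Smallest n/ν is J → limiting reagent.
theoretical n(X) = (2/3) × 60.69 = 40.46 mol → 3960 g
% yield = 3180 / 3960 × 100 = 80.30 %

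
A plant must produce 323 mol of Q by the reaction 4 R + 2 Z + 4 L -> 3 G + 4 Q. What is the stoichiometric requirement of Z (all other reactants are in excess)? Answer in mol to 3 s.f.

162 mol

n(Q) = 323.0 mol
n(Z) = (2/4) × 323.0 = 161.5 mol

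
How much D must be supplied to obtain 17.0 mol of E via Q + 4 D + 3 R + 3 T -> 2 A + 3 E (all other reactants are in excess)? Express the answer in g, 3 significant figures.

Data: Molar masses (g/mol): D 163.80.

n(E) = 17.00 mol
n(D) = (4/3) × 17.00 = 22.67 mol
mass = 22.67 × 163.80 = 3713 g

3710 g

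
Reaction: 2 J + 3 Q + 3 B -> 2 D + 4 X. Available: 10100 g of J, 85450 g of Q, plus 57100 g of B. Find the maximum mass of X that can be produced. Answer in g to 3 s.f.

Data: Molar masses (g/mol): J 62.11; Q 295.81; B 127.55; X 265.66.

n(J) = 10100 / 62.11 = 162.6 mol
n(Q) = 85450 / 295.81 = 288.9 mol
n(B) = 57100 / 127.55 = 447.7 mol
n/ν for J = 162.6/2 = 81.30
n/ν for Q = 288.9/3 = 96.30
n/ν for B = 447.7/3 = 149.2
Smallest n/ν is J → limiting reagent.
n(X) = (4/2) × 162.6 = 325.2 mol
mass = 325.2 × 265.66 = 86390 g

86400 g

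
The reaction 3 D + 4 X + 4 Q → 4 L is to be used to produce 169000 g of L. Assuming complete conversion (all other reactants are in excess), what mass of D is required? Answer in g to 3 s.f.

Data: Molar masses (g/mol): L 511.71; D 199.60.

49400 g

n(L) = 169000 / 511.71 = 330.3 mol
n(D) = (3/4) × 330.3 = 247.7 mol
mass = 247.7 × 199.60 = 49440 g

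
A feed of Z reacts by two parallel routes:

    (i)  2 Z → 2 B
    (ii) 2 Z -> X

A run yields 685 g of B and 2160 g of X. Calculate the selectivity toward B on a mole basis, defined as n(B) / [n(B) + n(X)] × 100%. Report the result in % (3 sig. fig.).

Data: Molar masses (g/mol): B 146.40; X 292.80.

n(B) = 685 / 146.40 = 4.679 mol
n(X) = 2160 / 292.80 = 7.377 mol
selectivity = 4.679/(4.679+7.377) × 100 = 38.81 %

38.8 %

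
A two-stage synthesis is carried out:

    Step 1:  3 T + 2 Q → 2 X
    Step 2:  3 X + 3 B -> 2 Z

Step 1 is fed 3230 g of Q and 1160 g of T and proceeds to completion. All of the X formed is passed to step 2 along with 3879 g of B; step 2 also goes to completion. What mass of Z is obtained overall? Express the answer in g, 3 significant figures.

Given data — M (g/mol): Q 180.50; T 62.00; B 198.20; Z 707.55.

5880 g

Step 1:
n(Q) = 3230 / 180.50 = 17.89 mol
n(T) = 1160 / 62.00 = 18.71 mol
n/ν → Q: 8.945, T: 6.237; T is limiting.
n(X) produced = (2/3) × 18.71 = 12.47 mol
Step 2:
n(X) available = 12.47 mol
n(B) = 3879 / 198.20 = 19.57 mol
n/ν → X: 4.157, B: 6.523; X is limiting.
n(Z) = (2/3) × 12.47 = 8.313 mol
mass = 8.313 × 707.55 = 5882 g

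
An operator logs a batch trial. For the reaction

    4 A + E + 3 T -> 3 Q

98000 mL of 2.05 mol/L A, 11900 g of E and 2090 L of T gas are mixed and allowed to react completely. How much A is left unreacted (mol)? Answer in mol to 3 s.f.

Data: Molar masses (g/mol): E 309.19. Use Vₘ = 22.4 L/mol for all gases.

76.5 mol

n(A) = 2.05 × 98000/1000 = 200.9 mol
n(E) = 11900 / 309.19 = 38.49 mol
n(T) = 2090 / 22.4 = 93.30 mol
n/ν for A = 200.9/4 = 50.23
n/ν for E = 38.49/1 = 38.49
n/ν for T = 93.30/3 = 31.10
Smallest n/ν is T → limiting reagent.
A consumed = (4/3) × 93.30 = 124.4 mol
A remaining = 200.9 − 124.4 = 76.50 mol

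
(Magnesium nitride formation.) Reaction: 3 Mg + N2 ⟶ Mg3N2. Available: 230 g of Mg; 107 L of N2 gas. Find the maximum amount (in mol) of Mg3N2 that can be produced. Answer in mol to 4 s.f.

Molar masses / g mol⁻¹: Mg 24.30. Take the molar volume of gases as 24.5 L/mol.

3.155 mol

n(Mg) = 230.0 / 24.30 = 9.465 mol
n(N2) = 107.0 / 24.5 = 4.367 mol
n/ν for Mg = 9.465/3 = 3.155
n/ν for N2 = 4.367/1 = 4.367
Smallest n/ν is Mg → limiting reagent.
n(Mg3N2) = (1/3) × 9.465 = 3.155 mol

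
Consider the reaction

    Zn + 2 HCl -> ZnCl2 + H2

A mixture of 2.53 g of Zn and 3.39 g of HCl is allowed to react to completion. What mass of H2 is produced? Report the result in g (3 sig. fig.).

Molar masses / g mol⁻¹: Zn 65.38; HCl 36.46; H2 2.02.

0.0782 g

n(Zn) = 2.530 / 65.38 = 0.03870 mol
n(HCl) = 3.390 / 36.46 = 0.09298 mol
n/ν for Zn = 0.03870/1 = 0.03870
n/ν for HCl = 0.09298/2 = 0.04649
Smallest n/ν is Zn → limiting reagent.
n(H2) = (1/1) × 0.03870 = 0.03870 mol
mass = 0.03870 × 2.02 = 0.07817 g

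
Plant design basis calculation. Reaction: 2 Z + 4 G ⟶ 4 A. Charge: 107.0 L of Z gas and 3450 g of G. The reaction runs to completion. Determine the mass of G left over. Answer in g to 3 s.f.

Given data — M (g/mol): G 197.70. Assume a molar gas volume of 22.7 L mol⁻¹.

n(Z) = 107.0 / 22.7 = 4.714 mol
n(G) = 3450 / 197.70 = 17.45 mol
n/ν for Z = 4.714/2 = 2.357
n/ν for G = 17.45/4 = 4.363
Smallest n/ν is Z → limiting reagent.
G consumed = (4/2) × 4.714 = 9.428 mol
G remaining = 17.45 − 9.428 = 8.022 mol
mass = 8.022 × 197.70 = 1586 g

1590 g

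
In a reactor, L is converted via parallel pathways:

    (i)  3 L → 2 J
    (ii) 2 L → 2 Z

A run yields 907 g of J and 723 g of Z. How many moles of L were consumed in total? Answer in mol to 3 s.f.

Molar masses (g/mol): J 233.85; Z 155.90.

n(J) = 907 / 233.85 = 3.879 mol
n(Z) = 723 / 155.90 = 4.638 mol
n(L) via (i) = (3/2)×3.879 = 5.819 mol
n(L) via (ii) = (2/2)×4.638 = 4.638 mol
total n(L) = 5.819 + 4.638 = 10.46 mol

10.5 mol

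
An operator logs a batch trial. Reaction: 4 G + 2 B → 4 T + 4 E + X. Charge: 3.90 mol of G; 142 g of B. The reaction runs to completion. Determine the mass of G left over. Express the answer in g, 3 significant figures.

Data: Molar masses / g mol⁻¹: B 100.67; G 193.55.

n(G) = 3.900 mol
n(B) = 142.0 / 100.67 = 1.411 mol
n/ν → G: 0.9750, B: 0.7055; B is limiting.
G consumed = (4/2) × 1.411 = 2.822 mol
G remaining = 3.900 − 2.822 = 1.078 mol
mass = 1.078 × 193.55 = 208.6 g

209 g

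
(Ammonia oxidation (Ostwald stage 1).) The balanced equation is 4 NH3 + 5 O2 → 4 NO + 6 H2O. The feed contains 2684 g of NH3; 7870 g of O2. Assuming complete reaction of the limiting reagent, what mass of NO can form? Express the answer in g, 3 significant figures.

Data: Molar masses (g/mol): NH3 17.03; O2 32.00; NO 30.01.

4730 g

n(NH3) = 2684 / 17.03 = 157.6 mol
n(O2) = 7870 / 32.00 = 245.9 mol
n/ν → NH3: 39.40, O2: 49.18; NH3 is limiting.
n(NO) = (4/4) × 157.6 = 157.6 mol
mass = 157.6 × 30.01 = 4730 g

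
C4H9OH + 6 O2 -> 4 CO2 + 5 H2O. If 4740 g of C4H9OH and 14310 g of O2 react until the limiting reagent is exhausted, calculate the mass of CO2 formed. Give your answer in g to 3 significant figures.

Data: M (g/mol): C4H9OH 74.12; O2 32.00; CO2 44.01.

n(C4H9OH) = 4740 / 74.12 = 63.95 mol
n(O2) = 14310 / 32.00 = 447.2 mol
n/ν → C4H9OH: 63.95, O2: 74.53; C4H9OH is limiting.
n(CO2) = (4/1) × 63.95 = 255.8 mol
mass = 255.8 × 44.01 = 11260 g

11300 g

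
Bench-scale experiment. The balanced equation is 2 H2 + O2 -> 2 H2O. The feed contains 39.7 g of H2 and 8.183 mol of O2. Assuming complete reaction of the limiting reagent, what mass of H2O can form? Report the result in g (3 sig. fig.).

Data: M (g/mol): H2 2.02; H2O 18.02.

n(H2) = 39.70 / 2.02 = 19.65 mol
n(O2) = 8.183 mol
n/ν → H2: 9.825, O2: 8.183; O2 is limiting.
n(H2O) = (2/1) × 8.183 = 16.37 mol
mass = 16.37 × 18.02 = 295.0 g

295 g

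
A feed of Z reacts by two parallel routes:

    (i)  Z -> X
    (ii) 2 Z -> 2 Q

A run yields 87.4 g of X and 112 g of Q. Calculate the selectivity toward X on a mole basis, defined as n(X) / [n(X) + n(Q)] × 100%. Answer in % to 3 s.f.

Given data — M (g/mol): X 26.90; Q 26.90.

n(X) = 87.4 / 26.90 = 3.249 mol
n(Q) = 112 / 26.90 = 4.164 mol
selectivity = 3.249/(3.249+4.164) × 100 = 43.83 %

43.8 %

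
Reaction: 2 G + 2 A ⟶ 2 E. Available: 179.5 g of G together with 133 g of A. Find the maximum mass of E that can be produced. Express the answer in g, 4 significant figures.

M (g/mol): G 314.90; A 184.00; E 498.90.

n(G) = 179.5 / 314.90 = 0.5700 mol
n(A) = 133.0 / 184.00 = 0.7228 mol
n/ν for G = 0.5700/2 = 0.2850
n/ν for A = 0.7228/2 = 0.3614
Smallest n/ν is G → limiting reagent.
n(E) = (2/2) × 0.5700 = 0.5700 mol
mass = 0.5700 × 498.90 = 284.4 g

284.4 g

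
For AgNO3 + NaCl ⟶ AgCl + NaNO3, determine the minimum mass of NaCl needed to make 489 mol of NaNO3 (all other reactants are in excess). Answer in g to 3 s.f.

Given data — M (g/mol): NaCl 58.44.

n(NaNO3) = 489.0 mol
n(NaCl) = (1/1) × 489.0 = 489.0 mol
mass = 489.0 × 58.44 = 28580 g

28600 g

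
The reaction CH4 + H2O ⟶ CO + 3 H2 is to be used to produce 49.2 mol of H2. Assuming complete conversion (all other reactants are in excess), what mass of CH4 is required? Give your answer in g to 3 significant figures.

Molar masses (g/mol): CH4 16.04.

263 g

n(H2) = 49.20 mol
n(CH4) = (1/3) × 49.20 = 16.40 mol
mass = 16.40 × 16.04 = 263.1 g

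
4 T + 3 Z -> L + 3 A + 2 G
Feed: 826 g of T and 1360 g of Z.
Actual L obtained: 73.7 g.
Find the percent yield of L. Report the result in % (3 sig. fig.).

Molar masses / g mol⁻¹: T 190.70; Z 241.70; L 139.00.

n(T) = 826.0 / 190.70 = 4.331 mol
n(Z) = 1360 / 241.70 = 5.627 mol
n/ν for T = 4.331/4 = 1.083
n/ν for Z = 5.627/3 = 1.876
Smallest n/ν is T → limiting reagent.
theoretical n(L) = (1/4) × 4.331 = 1.083 mol → 150.5 g
% yield = 73.7 / 150.5 × 100 = 48.97 %

49.0 %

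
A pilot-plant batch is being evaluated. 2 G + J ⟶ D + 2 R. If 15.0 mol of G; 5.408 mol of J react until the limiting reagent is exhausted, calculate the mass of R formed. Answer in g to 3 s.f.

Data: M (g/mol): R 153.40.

1660 g

n(G) = 15.00 mol
n(J) = 5.408 mol
n/ν for G = 15.00/2 = 7.500
n/ν for J = 5.408/1 = 5.408
Smallest n/ν is J → limiting reagent.
n(R) = (2/1) × 5.408 = 10.82 mol
mass = 10.82 × 153.40 = 1660 g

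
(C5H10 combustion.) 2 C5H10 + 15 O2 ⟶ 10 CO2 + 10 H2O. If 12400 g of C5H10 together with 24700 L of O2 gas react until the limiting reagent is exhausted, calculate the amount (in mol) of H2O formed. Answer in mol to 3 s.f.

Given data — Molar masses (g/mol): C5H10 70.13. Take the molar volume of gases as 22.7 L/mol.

725 mol

n(C5H10) = 12400 / 70.13 = 176.8 mol
n(O2) = 24700 / 22.7 = 1088 mol
n/ν → C5H10: 88.40, O2: 72.53; O2 is limiting.
n(H2O) = (10/15) × 1088 = 725.3 mol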